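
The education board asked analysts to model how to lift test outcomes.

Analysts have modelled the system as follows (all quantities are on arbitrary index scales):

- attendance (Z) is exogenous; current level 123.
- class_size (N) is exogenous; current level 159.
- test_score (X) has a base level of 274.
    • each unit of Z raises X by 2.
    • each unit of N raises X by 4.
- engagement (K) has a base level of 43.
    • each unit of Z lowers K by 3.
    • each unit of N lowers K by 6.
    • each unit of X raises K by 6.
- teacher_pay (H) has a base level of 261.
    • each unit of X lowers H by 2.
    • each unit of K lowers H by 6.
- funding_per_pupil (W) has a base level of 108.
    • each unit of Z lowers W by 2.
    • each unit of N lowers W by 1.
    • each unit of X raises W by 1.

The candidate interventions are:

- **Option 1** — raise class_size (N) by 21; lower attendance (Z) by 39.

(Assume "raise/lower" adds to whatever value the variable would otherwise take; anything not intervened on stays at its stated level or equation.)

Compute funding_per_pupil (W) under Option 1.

Option 1 (N + 21, Z − 39):
  Z = 123 − 39 = 84
  N = 159 + 21 = 180
  X = 274 + 2·84 + 4·180 = 1162
  W = 108 − 2·84 − 180 + 1162 = 922

922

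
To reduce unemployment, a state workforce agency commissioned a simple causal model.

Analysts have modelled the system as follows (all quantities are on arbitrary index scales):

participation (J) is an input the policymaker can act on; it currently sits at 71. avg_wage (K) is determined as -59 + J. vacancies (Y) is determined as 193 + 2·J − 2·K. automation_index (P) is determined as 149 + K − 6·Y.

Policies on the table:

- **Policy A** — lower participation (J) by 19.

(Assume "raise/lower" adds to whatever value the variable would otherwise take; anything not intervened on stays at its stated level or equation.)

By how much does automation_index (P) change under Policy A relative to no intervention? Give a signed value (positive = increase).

Baseline:
  J = 71
  K = -59 + 71 = 12
  Y = 193 + 2·71 − 2·12 = 311
  P = 149 + 12 − 6·311 = -1705
Policy A (J − 19):
  J = 71 − 19 = 52
  K = -59 + 52 = -7
  Y = 193 + 2·52 − 2·(-7) = 311
  P = 149 + (-7) − 6·311 = -1724
Change in P: -1724 − (-1705) = -19

-19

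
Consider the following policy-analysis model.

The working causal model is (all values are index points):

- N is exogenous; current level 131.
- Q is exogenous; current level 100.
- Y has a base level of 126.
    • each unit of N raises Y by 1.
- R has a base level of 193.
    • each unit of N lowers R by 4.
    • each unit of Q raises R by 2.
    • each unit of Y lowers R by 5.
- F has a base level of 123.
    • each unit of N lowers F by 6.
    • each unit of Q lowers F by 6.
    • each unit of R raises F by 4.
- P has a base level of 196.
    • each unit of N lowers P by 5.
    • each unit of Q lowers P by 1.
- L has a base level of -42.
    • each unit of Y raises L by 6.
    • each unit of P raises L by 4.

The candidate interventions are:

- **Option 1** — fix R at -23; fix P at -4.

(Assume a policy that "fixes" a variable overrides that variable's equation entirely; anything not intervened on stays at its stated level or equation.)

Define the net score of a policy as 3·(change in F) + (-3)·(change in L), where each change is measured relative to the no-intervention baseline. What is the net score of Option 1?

Baseline:
  N = 131
  Q = 100
  Y = 126 + 131 = 257
  R = 193 − 4·131 + 2·100 − 5·257 = -1416
  F = 123 − 6·131 − 6·100 + 4·(-1416) = -6927
  P = 196 − 5·131 − 100 = -559
  L = -42 + 6·257 + 4·(-559) = -736
Option 1 (R := -23, P := -4):
  N = 131
  Q = 100
  Y = 126 + 131 = 257
  R = -23
  F = 123 − 6·131 − 6·100 + 4·(-23) = -1355
  P = -4
  L = -42 + 6·257 + 4·(-4) = 1484
ΔF = -1355 − (-6927) = 5572; ΔL = 1484 − (-736) = 2220
Score = 3·5572 + (-3)·2220 = 10056

10056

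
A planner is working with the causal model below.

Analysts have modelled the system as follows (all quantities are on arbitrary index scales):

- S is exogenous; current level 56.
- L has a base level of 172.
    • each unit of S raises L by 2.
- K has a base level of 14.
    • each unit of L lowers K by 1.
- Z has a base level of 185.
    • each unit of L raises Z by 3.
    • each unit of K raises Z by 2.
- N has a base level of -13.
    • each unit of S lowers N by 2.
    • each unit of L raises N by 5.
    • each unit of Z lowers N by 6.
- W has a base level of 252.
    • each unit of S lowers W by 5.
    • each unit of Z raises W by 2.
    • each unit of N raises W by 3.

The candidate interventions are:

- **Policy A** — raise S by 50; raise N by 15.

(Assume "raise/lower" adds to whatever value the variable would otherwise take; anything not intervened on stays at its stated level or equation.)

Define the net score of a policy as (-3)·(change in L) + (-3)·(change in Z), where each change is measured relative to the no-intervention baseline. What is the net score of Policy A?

-600

Baseline:
  S = 56
  L = 172 + 2·56 = 284
  K = 14 − 284 = -270
  Z = 185 + 3·284 + 2·(-270) = 497
Policy A (S + 50, N + 15):
  S = 56 + 50 = 106
  L = 172 + 2·106 = 384
  K = 14 − 384 = -370
  Z = 185 + 3·384 + 2·(-370) = 597
ΔL = 384 − 284 = 100; ΔZ = 597 − 497 = 100
Score = (-3)·100 + (-3)·100 = -600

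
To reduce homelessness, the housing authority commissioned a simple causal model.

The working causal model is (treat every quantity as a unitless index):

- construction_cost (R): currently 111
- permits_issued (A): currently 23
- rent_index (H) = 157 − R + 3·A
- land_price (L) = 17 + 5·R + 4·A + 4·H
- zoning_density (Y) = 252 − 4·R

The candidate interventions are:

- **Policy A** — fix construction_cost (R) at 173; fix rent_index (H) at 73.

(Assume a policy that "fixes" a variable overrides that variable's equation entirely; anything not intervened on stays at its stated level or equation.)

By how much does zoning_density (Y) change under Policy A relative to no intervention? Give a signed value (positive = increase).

-248

Baseline:
  R = 111
  Y = 252 − 4·111 = -192
Policy A (R := 173, H := 73):
  R = 173
  Y = 252 − 4·173 = -440
Change in Y: -440 − (-192) = -248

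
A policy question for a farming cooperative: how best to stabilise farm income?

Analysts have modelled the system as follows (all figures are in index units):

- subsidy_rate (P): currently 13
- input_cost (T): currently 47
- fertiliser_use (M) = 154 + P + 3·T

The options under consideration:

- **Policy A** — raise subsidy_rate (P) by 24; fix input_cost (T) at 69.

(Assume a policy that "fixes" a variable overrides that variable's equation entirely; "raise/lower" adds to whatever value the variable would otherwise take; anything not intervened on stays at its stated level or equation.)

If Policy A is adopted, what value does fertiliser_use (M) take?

Policy A (P + 24, T := 69):
  P = 13 + 24 = 37
  T = 69
  M = 154 + 37 + 3·69 = 398

398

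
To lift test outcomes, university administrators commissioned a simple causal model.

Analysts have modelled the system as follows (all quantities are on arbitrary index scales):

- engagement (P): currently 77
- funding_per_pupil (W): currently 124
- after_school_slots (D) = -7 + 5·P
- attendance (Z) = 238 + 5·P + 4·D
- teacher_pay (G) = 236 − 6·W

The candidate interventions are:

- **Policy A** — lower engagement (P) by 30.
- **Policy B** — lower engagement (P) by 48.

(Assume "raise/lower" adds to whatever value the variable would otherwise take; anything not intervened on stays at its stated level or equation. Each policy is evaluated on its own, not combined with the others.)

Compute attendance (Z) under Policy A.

Policy A (P − 30):
  P = 77 − 30 = 47
  D = -7 + 5·47 = 228
  Z = 238 + 5·47 + 4·228 = 1385

1385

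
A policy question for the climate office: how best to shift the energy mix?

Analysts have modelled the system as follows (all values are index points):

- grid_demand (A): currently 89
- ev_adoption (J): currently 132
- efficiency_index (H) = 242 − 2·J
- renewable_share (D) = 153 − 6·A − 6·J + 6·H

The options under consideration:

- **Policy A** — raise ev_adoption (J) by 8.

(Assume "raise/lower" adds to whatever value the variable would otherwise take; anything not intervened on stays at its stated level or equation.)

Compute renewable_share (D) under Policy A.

Policy A (J + 8):
  A = 89
  J = 132 + 8 = 140
  H = 242 − 2·140 = -38
  D = 153 − 6·89 − 6·140 + 6·(-38) = -1449

-1449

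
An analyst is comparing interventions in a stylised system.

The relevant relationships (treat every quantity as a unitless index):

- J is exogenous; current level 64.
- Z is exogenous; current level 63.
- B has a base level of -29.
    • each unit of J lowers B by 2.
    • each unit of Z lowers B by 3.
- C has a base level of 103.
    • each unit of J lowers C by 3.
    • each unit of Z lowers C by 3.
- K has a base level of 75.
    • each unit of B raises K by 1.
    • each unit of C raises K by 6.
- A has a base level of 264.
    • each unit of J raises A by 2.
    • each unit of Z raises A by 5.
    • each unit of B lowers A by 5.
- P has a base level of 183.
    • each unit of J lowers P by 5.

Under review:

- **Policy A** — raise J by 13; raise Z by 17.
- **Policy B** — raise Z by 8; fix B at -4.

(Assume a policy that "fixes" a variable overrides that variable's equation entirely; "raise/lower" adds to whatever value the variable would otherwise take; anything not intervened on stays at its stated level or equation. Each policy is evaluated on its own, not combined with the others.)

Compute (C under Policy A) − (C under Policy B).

-66

Policy A (J + 13, Z + 17):
  J = 64 + 13 = 77
  Z = 63 + 17 = 80
  C = 103 − 3·77 − 3·80 = -368
Policy B (Z + 8, B := -4):
  J = 64
  Z = 63 + 8 = 71
  C = 103 − 3·64 − 3·71 = -302
C: -368 − (-302) = -66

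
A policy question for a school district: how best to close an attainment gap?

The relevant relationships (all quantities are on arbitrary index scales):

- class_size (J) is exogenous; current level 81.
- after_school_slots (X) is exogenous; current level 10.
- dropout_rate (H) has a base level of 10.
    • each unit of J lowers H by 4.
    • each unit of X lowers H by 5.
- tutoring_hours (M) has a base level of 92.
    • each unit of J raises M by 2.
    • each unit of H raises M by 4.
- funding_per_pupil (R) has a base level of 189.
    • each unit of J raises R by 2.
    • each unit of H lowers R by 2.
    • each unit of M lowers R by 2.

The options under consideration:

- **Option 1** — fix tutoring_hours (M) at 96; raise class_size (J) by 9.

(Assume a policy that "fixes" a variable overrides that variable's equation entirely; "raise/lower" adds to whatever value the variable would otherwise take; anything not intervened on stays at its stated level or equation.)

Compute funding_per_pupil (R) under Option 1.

Option 1 (M := 96, J + 9):
  J = 81 + 9 = 90
  X = 10
  H = 10 − 4·90 − 5·10 = -400
  M = 96
  R = 189 + 2·90 − 2·(-400) − 2·96 = 977

977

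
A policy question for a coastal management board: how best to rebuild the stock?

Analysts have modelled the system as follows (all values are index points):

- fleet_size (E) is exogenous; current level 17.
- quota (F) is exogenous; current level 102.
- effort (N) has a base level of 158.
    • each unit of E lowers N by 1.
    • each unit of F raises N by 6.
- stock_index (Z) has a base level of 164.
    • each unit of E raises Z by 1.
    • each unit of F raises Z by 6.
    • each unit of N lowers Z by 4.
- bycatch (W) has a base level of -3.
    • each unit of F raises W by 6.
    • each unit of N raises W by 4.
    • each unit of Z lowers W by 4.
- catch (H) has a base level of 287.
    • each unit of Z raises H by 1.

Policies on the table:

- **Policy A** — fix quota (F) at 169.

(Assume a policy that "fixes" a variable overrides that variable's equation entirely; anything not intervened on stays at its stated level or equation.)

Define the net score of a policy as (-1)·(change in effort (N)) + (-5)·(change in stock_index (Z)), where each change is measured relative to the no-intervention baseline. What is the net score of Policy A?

5628

Baseline:
  E = 17
  F = 102
  N = 158 − 17 + 6·102 = 753
  Z = 164 + 17 + 6·102 − 4·753 = -2219
Policy A (F := 169):
  E = 17
  F = 169
  N = 158 − 17 + 6·169 = 1155
  Z = 164 + 17 + 6·169 − 4·1155 = -3425
ΔN = 1155 − 753 = 402; ΔZ = -3425 − (-2219) = -1206
Score = (-1)·402 + (-5)·(-1206) = 5628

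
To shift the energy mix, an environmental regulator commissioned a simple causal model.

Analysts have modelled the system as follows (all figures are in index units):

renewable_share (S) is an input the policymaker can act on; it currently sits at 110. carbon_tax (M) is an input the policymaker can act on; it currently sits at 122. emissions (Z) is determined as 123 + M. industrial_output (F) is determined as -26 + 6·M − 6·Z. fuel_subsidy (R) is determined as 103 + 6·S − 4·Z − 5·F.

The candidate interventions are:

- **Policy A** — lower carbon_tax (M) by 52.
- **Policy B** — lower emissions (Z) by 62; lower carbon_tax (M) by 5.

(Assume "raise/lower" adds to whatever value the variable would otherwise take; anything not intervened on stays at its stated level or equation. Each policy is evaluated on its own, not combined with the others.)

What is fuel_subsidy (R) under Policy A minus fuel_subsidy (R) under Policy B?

1800

Policy A (M − 52):
  S = 110
  M = 122 − 52 = 70
  Z = 123 + 70 = 193
  F = -26 + 6·70 − 6·193 = -764
  R = 103 + 6·110 − 4·193 − 5·(-764) = 3811
Policy B (Z − 62, M − 5):
  S = 110
  M = 122 − 5 = 117
  Z = 123 + 117 (−62 from intervention) = 178
  F = -26 + 6·117 − 6·178 = -392
  R = 103 + 6·110 − 4·178 − 5·(-392) = 2011
R: 3811 − 2011 = 1800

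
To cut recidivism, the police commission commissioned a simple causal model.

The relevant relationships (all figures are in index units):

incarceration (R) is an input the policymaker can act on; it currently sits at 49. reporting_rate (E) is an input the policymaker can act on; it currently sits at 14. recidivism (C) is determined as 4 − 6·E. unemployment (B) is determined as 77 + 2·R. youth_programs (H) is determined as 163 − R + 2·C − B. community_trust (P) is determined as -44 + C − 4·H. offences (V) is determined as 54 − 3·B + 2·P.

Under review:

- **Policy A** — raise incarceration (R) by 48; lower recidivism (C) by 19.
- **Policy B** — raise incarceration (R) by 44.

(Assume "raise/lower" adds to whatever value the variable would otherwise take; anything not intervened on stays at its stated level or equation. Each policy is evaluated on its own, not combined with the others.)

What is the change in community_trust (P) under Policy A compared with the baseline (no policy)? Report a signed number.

Baseline:
  R = 49
  E = 14
  C = 4 − 6·14 = -80
  B = 77 + 2·49 = 175
  H = 163 − 49 + 2·(-80) − 175 = -221
  P = -44 + (-80) − 4·(-221) = 760
Policy A (R + 48, C − 19):
  R = 49 + 48 = 97
  E = 14
  C = 4 − 6·14 (−19 from intervention) = -99
  B = 77 + 2·97 = 271
  H = 163 − 97 + 2·(-99) − 271 = -403
  P = -44 + (-99) − 4·(-403) = 1469
Change in P: 1469 − 760 = 709

709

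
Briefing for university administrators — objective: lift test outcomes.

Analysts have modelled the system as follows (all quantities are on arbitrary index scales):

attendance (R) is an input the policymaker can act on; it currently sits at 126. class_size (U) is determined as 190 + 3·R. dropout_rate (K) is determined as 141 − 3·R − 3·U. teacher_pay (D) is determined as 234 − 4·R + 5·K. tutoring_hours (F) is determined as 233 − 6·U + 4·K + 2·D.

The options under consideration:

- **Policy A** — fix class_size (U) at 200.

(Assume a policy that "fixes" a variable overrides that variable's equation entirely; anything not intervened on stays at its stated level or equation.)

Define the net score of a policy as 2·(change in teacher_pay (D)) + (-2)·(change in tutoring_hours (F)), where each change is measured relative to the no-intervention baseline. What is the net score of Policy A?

-24288

Baseline:
  R = 126
  U = 190 + 3·126 = 568
  K = 141 − 3·126 − 3·568 = -1941
  D = 234 − 4·126 + 5·(-1941) = -9975
  F = 233 − 6·568 + 4·(-1941) + 2·(-9975) = -30889
Policy A (U := 200):
  R = 126
  U = 200
  K = 141 − 3·126 − 3·200 = -837
  D = 234 − 4·126 + 5·(-837) = -4455
  F = 233 − 6·200 + 4·(-837) + 2·(-4455) = -13225
ΔD = -4455 − (-9975) = 5520; ΔF = -13225 − (-30889) = 17664
Score = 2·5520 + (-2)·17664 = -24288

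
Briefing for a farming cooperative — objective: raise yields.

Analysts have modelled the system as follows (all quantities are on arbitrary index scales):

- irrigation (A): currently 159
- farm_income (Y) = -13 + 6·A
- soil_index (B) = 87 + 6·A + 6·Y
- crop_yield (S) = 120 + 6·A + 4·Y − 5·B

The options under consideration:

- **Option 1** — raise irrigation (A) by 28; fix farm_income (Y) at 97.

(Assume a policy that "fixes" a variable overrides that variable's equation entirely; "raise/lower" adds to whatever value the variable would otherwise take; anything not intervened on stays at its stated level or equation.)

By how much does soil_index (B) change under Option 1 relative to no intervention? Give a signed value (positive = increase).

-4896

Baseline:
  A = 159
  Y = -13 + 6·159 = 941
  B = 87 + 6·159 + 6·941 = 6687
Option 1 (A + 28, Y := 97):
  A = 159 + 28 = 187
  Y = 97
  B = 87 + 6·187 + 6·97 = 1791
Change in B: 1791 − 6687 = -4896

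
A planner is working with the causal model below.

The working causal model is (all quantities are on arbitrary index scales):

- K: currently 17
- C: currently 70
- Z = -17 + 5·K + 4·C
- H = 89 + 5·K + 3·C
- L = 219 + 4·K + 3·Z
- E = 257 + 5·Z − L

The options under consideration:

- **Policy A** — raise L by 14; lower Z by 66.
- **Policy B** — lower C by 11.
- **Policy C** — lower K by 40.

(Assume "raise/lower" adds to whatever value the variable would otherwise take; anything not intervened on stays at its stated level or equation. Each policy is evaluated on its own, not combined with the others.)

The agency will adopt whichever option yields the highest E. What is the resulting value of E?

Policy A (L + 14, Z − 66):
  K = 17
  C = 70
  Z = -17 + 5·17 + 4·70 (−66 from intervention) = 282
  L = 219 + 4·17 + 3·282 (+14 from intervention) = 1147
  E = 257 + 5·282 − 1147 = 520
Policy B (C − 11):
  K = 17
  C = 70 − 11 = 59
  Z = -17 + 5·17 + 4·59 = 304
  L = 219 + 4·17 + 3·304 = 1199
  E = 257 + 5·304 − 1199 = 578
Policy C (K − 40):
  K = 17 − 40 = -23
  C = 70
  Z = -17 + 5·(-23) + 4·70 = 148
  L = 219 + 4·(-23) + 3·148 = 571
  E = 257 + 5·148 − 571 = 426
Comparing — Policy A: E=520, Policy B: E=578, Policy C: E=426. Highest is 578 (Policy B).

578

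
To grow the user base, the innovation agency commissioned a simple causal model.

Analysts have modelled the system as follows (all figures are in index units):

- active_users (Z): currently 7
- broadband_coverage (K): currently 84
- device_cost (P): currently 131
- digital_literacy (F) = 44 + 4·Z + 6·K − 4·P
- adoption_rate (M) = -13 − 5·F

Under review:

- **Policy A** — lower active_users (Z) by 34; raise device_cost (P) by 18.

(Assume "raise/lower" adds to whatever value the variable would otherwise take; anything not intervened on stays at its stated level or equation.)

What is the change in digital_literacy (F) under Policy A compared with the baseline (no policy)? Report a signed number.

-208

Baseline:
  Z = 7
  K = 84
  P = 131
  F = 44 + 4·7 + 6·84 − 4·131 = 52
Policy A (Z − 34, P + 18):
  Z = 7 − 34 = -27
  K = 84
  P = 131 + 18 = 149
  F = 44 + 4·(-27) + 6·84 − 4·149 = -156
Change in F: -156 − 52 = -208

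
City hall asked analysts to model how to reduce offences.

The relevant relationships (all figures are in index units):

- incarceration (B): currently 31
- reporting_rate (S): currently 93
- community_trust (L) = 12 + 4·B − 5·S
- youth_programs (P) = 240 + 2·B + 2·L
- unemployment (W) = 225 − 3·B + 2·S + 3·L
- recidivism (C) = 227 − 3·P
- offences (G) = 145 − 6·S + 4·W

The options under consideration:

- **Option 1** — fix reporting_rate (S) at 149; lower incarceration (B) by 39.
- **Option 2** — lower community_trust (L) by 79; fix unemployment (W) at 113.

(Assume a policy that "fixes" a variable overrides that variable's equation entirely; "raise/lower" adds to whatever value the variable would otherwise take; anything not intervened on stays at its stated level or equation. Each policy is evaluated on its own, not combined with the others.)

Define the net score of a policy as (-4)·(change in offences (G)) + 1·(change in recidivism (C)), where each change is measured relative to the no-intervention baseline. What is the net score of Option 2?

-12038

Baseline:
  B = 31
  S = 93
  L = 12 + 4·31 − 5·93 = -329
  P = 240 + 2·31 + 2·(-329) = -356
  W = 225 − 3·31 + 2·93 + 3·(-329) = -669
  C = 227 − 3·(-356) = 1295
  G = 145 − 6·93 + 4·(-669) = -3089
Option 2 (L − 79, W := 113):
  B = 31
  S = 93
  L = 12 + 4·31 − 5·93 (−79 from intervention) = -408
  P = 240 + 2·31 + 2·(-408) = -514
  W = 113
  C = 227 − 3·(-514) = 1769
  G = 145 − 6·93 + 4·113 = 39
ΔG = 39 − (-3089) = 3128; ΔC = 1769 − 1295 = 474
Score = (-4)·3128 + 1·474 = -12038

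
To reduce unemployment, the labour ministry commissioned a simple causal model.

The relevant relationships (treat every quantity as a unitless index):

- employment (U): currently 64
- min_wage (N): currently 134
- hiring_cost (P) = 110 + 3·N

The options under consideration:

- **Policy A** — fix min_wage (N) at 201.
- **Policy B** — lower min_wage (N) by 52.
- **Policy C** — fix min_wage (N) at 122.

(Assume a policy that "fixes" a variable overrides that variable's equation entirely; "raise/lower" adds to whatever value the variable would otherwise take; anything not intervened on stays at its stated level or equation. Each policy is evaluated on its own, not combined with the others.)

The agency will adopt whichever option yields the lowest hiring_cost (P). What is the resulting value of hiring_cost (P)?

356

Policy A (N := 201):
  N = 201
  P = 110 + 3·201 = 713
Policy B (N − 52):
  N = 134 − 52 = 82
  P = 110 + 3·82 = 356
Policy C (N := 122):
  N = 122
  P = 110 + 3·122 = 476
Comparing — Policy A: P=713, Policy B: P=356, Policy C: P=476. Lowest is 356 (Policy B).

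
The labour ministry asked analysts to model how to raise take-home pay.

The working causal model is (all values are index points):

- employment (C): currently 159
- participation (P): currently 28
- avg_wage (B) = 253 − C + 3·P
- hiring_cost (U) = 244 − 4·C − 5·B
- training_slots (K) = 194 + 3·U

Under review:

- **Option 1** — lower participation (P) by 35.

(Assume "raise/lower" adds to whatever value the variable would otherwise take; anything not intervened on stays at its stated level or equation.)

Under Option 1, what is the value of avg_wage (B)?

Option 1 (P − 35):
  C = 159
  P = 28 − 35 = -7
  B = 253 − 159 + 3·(-7) = 73

73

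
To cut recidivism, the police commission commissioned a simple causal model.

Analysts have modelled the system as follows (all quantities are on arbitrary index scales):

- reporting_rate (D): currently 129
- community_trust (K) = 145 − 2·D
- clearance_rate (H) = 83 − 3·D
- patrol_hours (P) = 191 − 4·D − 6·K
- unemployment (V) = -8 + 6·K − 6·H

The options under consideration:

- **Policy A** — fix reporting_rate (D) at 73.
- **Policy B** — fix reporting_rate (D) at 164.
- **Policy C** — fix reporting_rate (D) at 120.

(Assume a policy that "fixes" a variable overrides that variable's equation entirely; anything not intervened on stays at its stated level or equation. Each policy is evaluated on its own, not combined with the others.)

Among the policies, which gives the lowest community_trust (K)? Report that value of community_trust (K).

-183

Policy A (D := 73):
  D = 73
  K = 145 − 2·73 = -1
Policy B (D := 164):
  D = 164
  K = 145 − 2·164 = -183
Policy C (D := 120):
  D = 120
  K = 145 − 2·120 = -95
Comparing — Policy A: K=-1, Policy B: K=-183, Policy C: K=-95. Lowest is -183 (Policy B).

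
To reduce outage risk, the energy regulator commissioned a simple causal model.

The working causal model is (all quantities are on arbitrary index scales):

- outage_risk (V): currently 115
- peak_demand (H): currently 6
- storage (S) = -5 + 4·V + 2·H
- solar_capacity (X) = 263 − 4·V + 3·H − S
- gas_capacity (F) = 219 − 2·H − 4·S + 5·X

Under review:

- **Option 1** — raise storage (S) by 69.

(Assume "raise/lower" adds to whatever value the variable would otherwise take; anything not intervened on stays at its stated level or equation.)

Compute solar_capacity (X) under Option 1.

Option 1 (S + 69):
  V = 115
  H = 6
  S = -5 + 4·115 + 2·6 (+69 from intervention) = 536
  X = 263 − 4·115 + 3·6 − 536 = -715

-715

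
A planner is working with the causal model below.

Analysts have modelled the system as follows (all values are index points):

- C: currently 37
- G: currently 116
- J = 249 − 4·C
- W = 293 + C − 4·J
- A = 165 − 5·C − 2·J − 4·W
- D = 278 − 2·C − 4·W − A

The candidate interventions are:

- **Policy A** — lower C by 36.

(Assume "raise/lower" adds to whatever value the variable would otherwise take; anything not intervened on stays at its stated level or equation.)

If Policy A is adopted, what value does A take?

Policy A (C − 36):
  C = 37 − 36 = 1
  J = 249 − 4·1 = 245
  W = 293 + 1 − 4·245 = -686
  A = 165 − 5·1 − 2·245 − 4·(-686) = 2414

2414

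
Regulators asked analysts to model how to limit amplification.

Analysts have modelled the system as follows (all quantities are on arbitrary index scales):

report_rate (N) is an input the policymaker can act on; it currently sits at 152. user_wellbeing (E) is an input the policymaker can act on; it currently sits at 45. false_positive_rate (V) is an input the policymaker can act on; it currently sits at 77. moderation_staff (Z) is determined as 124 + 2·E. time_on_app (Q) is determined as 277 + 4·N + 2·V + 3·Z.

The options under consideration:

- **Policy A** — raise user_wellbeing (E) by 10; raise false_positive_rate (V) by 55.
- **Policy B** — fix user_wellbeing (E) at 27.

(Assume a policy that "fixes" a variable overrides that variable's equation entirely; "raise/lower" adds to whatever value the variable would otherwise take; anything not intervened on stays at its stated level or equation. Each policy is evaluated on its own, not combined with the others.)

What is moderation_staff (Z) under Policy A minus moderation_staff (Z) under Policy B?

Policy A (E + 10, V + 55):
  E = 45 + 10 = 55
  Z = 124 + 2·55 = 234
Policy B (E := 27):
  E = 27
  Z = 124 + 2·27 = 178
Z: 234 − 178 = 56

56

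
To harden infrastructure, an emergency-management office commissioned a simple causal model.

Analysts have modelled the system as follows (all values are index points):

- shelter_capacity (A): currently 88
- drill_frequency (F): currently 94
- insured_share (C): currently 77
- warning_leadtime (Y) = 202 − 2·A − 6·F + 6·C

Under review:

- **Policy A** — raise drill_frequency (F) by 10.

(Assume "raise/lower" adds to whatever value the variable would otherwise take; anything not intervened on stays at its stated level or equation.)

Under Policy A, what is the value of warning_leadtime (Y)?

Policy A (F + 10):
  A = 88
  F = 94 + 10 = 104
  C = 77
  Y = 202 − 2·88 − 6·104 + 6·77 = -136

-136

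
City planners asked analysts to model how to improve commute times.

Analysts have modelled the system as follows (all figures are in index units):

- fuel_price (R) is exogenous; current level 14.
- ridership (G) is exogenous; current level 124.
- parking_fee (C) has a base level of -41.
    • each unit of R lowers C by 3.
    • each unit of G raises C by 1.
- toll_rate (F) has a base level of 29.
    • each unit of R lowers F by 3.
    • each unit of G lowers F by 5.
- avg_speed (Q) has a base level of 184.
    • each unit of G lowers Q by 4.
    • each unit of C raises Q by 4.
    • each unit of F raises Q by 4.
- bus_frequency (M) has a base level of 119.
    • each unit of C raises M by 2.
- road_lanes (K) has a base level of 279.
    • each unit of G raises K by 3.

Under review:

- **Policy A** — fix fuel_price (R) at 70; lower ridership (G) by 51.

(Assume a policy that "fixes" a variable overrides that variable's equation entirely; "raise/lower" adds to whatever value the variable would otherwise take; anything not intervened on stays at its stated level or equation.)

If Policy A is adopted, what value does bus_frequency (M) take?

-237

Policy A (R := 70, G − 51):
  R = 70
  G = 124 − 51 = 73
  C = -41 − 3·70 + 73 = -178
  M = 119 + 2·(-178) = -237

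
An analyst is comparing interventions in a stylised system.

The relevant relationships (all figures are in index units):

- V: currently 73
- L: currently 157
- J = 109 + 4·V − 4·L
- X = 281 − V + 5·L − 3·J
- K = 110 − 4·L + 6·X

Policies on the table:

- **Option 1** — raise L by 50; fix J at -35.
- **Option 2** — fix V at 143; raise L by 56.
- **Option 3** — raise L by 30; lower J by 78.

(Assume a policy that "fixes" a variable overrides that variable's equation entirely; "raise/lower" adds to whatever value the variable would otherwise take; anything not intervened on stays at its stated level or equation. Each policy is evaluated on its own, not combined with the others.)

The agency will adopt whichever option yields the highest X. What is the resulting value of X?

Option 1 (L + 50, J := -35):
  V = 73
  L = 157 + 50 = 207
  J = -35
  X = 281 − 73 + 5·207 − 3·(-35) = 1348
Option 2 (V := 143, L + 56):
  V = 143
  L = 157 + 56 = 213
  J = 109 + 4·143 − 4·213 = -171
  X = 281 − 143 + 5·213 − 3·(-171) = 1716
Option 3 (L + 30, J − 78):
  V = 73
  L = 157 + 30 = 187
  J = 109 + 4·73 − 4·187 (−78 from intervention) = -425
  X = 281 − 73 + 5·187 − 3·(-425) = 2418
Comparing — Option 1: X=1348, Option 2: X=1716, Option 3: X=2418. Highest is 2418 (Option 3).

2418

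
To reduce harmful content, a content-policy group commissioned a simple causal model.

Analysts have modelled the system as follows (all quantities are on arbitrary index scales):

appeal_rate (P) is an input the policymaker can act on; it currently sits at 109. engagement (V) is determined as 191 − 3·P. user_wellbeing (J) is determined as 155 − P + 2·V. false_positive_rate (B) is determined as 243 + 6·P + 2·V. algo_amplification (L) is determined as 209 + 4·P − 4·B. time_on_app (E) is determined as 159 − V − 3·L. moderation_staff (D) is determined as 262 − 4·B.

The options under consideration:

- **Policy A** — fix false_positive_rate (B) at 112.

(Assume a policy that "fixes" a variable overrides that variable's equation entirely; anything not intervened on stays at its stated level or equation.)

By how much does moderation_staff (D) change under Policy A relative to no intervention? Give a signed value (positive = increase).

2052

Baseline:
  P = 109
  V = 191 − 3·109 = -136
  B = 243 + 6·109 + 2·(-136) = 625
  D = 262 − 4·625 = -2238
Policy A (B := 112):
  P = 109
  V = 191 − 3·109 = -136
  B = 112
  D = 262 − 4·112 = -186
Change in D: -186 − (-2238) = 2052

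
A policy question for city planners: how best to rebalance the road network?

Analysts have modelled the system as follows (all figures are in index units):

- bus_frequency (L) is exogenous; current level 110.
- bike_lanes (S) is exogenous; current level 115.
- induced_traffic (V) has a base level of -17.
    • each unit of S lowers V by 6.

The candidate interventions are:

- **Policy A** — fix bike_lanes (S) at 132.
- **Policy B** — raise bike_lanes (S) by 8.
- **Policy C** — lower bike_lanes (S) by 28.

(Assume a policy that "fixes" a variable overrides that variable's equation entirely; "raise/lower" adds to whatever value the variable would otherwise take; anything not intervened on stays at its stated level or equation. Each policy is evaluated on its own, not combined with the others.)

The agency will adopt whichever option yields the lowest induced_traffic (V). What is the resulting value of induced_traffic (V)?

Policy A (S := 132):
  S = 132
  V = -17 − 6·132 = -809
Policy B (S + 8):
  S = 115 + 8 = 123
  V = -17 − 6·123 = -755
Policy C (S − 28):
  S = 115 − 28 = 87
  V = -17 − 6·87 = -539
Comparing — Policy A: V=-809, Policy B: V=-755, Policy C: V=-539. Lowest is -809 (Policy A).

-809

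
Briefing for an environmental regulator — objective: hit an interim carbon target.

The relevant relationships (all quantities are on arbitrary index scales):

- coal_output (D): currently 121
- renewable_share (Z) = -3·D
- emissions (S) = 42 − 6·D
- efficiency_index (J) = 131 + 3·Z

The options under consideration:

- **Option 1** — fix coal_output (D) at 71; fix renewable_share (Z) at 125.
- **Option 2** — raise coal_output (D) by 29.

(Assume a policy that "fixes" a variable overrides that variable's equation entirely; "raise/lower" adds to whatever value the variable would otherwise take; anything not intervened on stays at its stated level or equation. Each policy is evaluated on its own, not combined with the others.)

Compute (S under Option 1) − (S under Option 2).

Option 1 (D := 71, Z := 125):
  D = 71
  S = 42 − 6·71 = -384
Option 2 (D + 29):
  D = 121 + 29 = 150
  S = 42 − 6·150 = -858
S: -384 − (-858) = 474

474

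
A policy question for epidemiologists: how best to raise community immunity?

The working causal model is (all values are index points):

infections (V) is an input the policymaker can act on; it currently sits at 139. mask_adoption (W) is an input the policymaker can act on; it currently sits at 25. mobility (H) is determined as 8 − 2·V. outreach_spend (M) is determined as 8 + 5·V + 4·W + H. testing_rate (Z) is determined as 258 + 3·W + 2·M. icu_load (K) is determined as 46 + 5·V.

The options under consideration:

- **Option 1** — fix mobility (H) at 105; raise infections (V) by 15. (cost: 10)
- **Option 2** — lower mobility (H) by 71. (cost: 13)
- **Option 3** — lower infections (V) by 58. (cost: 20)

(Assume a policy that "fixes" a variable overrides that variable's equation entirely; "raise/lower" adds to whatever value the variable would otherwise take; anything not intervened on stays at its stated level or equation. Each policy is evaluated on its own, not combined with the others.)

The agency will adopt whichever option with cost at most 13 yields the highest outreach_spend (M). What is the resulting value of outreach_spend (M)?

983

Option 1 (H := 105, V + 15):
  V = 139 + 15 = 154
  W = 25
  H = 105
  M = 8 + 5·154 + 4·25 + 105 = 983
Option 2 (H − 71):
  V = 139
  W = 25
  H = 8 − 2·139 (−71 from intervention) = -341
  M = 8 + 5·139 + 4·25 + (-341) = 462
Comparing — Option 1: M=983, Option 2: M=462. Highest is 983 (Option 1).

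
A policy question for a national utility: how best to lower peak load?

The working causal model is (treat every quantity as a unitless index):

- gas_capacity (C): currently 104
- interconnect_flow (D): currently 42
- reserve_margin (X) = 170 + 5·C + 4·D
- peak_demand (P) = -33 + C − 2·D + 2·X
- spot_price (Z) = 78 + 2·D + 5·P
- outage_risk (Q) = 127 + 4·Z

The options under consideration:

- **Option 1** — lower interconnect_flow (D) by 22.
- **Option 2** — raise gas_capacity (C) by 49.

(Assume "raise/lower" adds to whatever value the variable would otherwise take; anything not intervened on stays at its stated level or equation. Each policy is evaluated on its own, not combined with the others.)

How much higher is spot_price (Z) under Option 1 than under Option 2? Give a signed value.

-3399

Option 1 (D − 22):
  C = 104
  D = 42 − 22 = 20
  X = 170 + 5·104 + 4·20 = 770
  P = -33 + 104 − 2·20 + 2·770 = 1571
  Z = 78 + 2·20 + 5·1571 = 7973
Option 2 (C + 49):
  C = 104 + 49 = 153
  D = 42
  X = 170 + 5·153 + 4·42 = 1103
  P = -33 + 153 − 2·42 + 2·1103 = 2242
  Z = 78 + 2·42 + 5·2242 = 11372
Z: 7973 − 11372 = -3399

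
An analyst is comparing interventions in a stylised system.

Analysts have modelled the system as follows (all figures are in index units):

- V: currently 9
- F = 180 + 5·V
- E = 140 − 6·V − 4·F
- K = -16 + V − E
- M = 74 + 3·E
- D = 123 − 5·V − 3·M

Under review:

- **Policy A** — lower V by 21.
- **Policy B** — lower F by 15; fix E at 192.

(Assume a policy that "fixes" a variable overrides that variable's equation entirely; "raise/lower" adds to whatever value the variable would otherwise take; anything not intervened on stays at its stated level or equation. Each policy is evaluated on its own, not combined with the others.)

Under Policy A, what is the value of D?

2373

Policy A (V − 21):
  V = 9 − 21 = -12
  F = 180 + 5·(-12) = 120
  E = 140 − 6·(-12) − 4·120 = -268
  M = 74 + 3·(-268) = -730
  D = 123 − 5·(-12) − 3·(-730) = 2373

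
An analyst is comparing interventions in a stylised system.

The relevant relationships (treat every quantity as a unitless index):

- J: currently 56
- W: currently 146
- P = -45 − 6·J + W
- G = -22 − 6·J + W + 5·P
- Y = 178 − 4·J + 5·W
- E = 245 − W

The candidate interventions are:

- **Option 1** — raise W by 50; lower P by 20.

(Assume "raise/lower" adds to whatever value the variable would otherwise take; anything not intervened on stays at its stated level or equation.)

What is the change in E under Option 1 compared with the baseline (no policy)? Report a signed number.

-50

Baseline:
  W = 146
  E = 245 − 146 = 99
Option 1 (W + 50, P − 20):
  W = 146 + 50 = 196
  E = 245 − 196 = 49
Change in E: 49 − 99 = -50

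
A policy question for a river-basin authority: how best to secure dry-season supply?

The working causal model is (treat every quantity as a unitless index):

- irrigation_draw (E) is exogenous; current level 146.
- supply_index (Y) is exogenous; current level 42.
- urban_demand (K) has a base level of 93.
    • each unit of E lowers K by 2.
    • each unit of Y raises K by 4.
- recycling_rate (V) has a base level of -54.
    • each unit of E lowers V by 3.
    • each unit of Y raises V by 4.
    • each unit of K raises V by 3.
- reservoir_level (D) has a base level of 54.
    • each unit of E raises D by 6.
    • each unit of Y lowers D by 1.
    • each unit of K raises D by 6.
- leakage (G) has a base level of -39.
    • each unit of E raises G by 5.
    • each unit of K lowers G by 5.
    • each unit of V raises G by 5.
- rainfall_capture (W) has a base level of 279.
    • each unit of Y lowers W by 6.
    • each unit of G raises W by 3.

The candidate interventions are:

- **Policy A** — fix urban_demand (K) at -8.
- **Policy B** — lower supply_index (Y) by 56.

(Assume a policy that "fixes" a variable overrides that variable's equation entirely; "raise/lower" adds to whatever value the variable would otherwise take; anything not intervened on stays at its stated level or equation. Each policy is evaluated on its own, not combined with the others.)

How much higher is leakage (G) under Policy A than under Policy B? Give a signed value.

3590

Policy A (K := -8):
  E = 146
  Y = 42
  K = -8
  V = -54 − 3·146 + 4·42 + 3·(-8) = -348
  G = -39 + 5·146 − 5·(-8) + 5·(-348) = -1009
Policy B (Y − 56):
  E = 146
  Y = 42 − 56 = -14
  K = 93 − 2·146 + 4·(-14) = -255
  V = -54 − 3·146 + 4·(-14) + 3·(-255) = -1313
  G = -39 + 5·146 − 5·(-255) + 5·(-1313) = -4599
G: -1009 − (-4599) = 3590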